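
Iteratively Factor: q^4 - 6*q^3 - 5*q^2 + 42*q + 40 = (q - 4)*(q^3 - 2*q^2 - 13*q - 10) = (q - 5)*(q - 4)*(q^2 + 3*q + 2) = (q - 5)*(q - 4)*(q + 2)*(q + 1)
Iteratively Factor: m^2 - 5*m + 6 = (m - 2)*(m - 3)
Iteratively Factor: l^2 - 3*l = (l)*(l - 3)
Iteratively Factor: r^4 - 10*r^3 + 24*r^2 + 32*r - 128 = (r + 2)*(r^3 - 12*r^2 + 48*r - 64) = (r - 4)*(r + 2)*(r^2 - 8*r + 16) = (r - 4)^2*(r + 2)*(r - 4)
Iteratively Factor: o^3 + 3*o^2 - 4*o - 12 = (o - 2)*(o^2 + 5*o + 6) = (o - 2)*(o + 2)*(o + 3)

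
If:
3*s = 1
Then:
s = 1/3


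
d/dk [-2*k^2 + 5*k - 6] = 5 - 4*k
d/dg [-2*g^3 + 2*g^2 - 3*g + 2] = -6*g^2 + 4*g - 3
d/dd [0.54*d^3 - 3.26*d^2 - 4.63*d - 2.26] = 1.62*d^2 - 6.52*d - 4.63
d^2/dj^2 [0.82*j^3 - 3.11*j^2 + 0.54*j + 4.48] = 4.92*j - 6.22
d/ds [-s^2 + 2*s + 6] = 2 - 2*s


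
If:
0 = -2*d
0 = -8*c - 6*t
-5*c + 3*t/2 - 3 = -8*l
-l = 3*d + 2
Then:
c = -19/7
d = 0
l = -2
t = 76/21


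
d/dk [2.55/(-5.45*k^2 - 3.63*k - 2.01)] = (27.795*k + 9.2565)/(5.45*k^2 + 3.63*k + 2.01)^2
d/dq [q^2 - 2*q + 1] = 2*q - 2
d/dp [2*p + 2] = 2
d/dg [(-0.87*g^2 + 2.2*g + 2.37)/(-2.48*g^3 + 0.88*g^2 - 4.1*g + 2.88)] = (-2.1576*g^4 + 10.912*g^3 + 19.2638*g^2 - 9.1824*g + 16.053)/(6.1504*g^6 - 4.3648*g^5 + 21.1104*g^4 - 21.5008*g^3 + 21.8788*g^2 - 23.616*g + 8.2944)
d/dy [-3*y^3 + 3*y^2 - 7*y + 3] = -9*y^2 + 6*y - 7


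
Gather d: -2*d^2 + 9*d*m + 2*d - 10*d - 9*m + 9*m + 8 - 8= -2*d^2 + d*(9*m - 8)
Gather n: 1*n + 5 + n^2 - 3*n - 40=n^2 - 2*n - 35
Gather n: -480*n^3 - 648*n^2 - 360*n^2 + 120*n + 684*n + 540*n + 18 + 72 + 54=-480*n^3 - 1008*n^2 + 1344*n + 144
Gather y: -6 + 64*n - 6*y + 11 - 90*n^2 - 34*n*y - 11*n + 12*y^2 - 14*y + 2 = -90*n^2 + 53*n + 12*y^2 + y*(-34*n - 20) + 7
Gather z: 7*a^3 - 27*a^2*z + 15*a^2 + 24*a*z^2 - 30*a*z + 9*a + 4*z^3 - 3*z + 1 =7*a^3 + 15*a^2 + 24*a*z^2 + 9*a + 4*z^3 + z*(-27*a^2 - 30*a - 3) + 1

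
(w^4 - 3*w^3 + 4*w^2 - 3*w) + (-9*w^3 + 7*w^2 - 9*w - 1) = w^4 - 12*w^3 + 11*w^2 - 12*w - 1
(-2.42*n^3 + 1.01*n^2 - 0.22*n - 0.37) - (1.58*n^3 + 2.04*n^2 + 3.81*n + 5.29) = -4.0*n^3 - 1.03*n^2 - 4.03*n - 5.66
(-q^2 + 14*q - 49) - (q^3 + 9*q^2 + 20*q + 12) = -q^3 - 10*q^2 - 6*q - 61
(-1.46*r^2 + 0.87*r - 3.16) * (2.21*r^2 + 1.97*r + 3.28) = -3.2266*r^4 - 0.9535*r^3 - 10.0585*r^2 - 3.3716*r - 10.3648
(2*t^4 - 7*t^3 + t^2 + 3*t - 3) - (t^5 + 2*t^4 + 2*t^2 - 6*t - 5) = -t^5 - 7*t^3 - t^2 + 9*t + 2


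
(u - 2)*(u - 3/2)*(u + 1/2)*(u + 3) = u^4 - 31*u^2/4 + 21*u/4 + 9/2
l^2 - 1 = (l - 1)*(l + 1)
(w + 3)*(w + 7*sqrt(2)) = w^2 + 3*w + 7*sqrt(2)*w + 21*sqrt(2)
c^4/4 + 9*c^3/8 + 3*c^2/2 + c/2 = c*(c/4 + 1/2)*(c + 1/2)*(c + 2)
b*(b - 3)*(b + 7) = b^3 + 4*b^2 - 21*b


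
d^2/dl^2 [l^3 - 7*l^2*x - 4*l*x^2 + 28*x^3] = 6*l - 14*x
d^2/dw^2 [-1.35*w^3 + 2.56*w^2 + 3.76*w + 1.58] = 5.12 - 8.1*w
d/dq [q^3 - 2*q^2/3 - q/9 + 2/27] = 3*q^2 - 4*q/3 - 1/9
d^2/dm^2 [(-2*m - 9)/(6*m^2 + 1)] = 36*(-4*m^3 - 54*m^2 + 2*m + 3)/(216*m^6 + 108*m^4 + 18*m^2 + 1)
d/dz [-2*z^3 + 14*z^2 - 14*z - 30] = -6*z^2 + 28*z - 14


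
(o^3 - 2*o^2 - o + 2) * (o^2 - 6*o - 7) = o^5 - 8*o^4 + 4*o^3 + 22*o^2 - 5*o - 14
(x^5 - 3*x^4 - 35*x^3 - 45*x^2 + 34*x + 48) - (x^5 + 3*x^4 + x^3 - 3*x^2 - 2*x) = -6*x^4 - 36*x^3 - 42*x^2 + 36*x + 48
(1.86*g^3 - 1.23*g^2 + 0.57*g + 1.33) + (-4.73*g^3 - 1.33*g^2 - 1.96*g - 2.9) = -2.87*g^3 - 2.56*g^2 - 1.39*g - 1.57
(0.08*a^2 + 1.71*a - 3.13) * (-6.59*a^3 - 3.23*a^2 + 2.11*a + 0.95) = -0.5272*a^5 - 11.5273*a^4 + 15.2722*a^3 + 13.794*a^2 - 4.9798*a - 2.9735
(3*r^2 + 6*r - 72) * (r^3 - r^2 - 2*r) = 3*r^5 + 3*r^4 - 84*r^3 + 60*r^2 + 144*r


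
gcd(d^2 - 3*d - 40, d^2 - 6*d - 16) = d - 8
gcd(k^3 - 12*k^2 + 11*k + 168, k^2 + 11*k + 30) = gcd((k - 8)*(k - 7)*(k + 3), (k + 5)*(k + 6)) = 1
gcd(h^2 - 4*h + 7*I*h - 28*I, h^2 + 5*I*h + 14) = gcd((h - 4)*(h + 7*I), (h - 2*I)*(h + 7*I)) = h + 7*I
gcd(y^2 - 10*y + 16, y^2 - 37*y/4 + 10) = y - 8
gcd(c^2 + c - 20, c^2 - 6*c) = 1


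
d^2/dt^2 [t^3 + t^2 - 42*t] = 6*t + 2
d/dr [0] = 0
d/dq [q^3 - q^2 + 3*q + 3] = 3*q^2 - 2*q + 3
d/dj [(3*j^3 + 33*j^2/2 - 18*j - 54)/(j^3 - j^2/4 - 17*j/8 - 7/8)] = 12*(-92*j^4 + 124*j^3 + 611*j^2 - 298*j - 528)/(64*j^6 - 32*j^5 - 268*j^4 - 44*j^3 + 317*j^2 + 238*j + 49)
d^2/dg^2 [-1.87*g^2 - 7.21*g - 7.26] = -3.74000000000000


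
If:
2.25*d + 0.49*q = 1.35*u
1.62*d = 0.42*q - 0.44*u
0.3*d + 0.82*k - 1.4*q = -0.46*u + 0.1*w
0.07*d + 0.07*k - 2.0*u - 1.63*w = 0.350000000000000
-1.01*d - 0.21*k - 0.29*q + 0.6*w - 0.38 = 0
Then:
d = -0.05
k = -0.65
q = -0.49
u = -0.27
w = 0.08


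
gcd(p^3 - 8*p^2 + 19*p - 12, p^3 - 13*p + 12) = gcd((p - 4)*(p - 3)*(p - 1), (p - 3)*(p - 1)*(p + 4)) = p^2 - 4*p + 3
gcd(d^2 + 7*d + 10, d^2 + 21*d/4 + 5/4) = d + 5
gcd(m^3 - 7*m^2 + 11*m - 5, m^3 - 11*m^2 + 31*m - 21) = m - 1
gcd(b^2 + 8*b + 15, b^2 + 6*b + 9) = b + 3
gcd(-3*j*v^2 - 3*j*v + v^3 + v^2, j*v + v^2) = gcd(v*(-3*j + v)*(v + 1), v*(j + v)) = v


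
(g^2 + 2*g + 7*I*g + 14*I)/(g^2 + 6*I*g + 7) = (g + 2)/(g - I)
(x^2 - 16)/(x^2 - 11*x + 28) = (x + 4)/(x - 7)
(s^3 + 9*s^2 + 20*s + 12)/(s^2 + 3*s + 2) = s + 6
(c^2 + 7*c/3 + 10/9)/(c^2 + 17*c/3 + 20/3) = (c + 2/3)/(c + 4)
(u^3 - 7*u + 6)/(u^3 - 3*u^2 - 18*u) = (u^2 - 3*u + 2)/(u*(u - 6))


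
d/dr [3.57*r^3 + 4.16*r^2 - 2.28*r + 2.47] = 10.71*r^2 + 8.32*r - 2.28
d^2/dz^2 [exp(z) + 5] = exp(z)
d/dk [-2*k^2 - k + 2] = -4*k - 1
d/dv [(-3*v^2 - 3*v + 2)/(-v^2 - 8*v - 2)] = (21*v^2 + 16*v + 22)/(v^4 + 16*v^3 + 68*v^2 + 32*v + 4)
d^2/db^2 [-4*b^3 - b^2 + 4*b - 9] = -24*b - 2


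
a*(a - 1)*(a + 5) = a^3 + 4*a^2 - 5*a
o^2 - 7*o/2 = o*(o - 7/2)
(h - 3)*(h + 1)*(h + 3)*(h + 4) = h^4 + 5*h^3 - 5*h^2 - 45*h - 36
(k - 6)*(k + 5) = k^2 - k - 30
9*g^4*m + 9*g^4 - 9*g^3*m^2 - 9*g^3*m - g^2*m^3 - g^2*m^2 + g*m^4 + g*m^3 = (-3*g + m)*(-g + m)*(3*g + m)*(g*m + g)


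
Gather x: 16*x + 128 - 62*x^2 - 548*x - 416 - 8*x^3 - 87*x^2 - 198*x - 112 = -8*x^3 - 149*x^2 - 730*x - 400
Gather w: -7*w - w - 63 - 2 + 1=-8*w - 64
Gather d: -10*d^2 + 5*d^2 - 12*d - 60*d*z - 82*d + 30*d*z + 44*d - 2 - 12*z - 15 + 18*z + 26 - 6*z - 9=-5*d^2 + d*(-30*z - 50)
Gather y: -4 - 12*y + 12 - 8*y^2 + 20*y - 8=-8*y^2 + 8*y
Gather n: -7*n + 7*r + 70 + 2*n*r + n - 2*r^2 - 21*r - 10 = n*(2*r - 6) - 2*r^2 - 14*r + 60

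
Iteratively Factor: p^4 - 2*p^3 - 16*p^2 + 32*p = (p + 4)*(p^3 - 6*p^2 + 8*p) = p*(p + 4)*(p^2 - 6*p + 8) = p*(p - 2)*(p + 4)*(p - 4)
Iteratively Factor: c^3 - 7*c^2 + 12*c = (c - 4)*(c^2 - 3*c) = c*(c - 4)*(c - 3)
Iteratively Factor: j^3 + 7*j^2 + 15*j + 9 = (j + 3)*(j^2 + 4*j + 3) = (j + 3)^2*(j + 1)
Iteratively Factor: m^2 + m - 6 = (m + 3)*(m - 2)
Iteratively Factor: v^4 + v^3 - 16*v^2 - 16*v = (v + 1)*(v^3 - 16*v) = (v + 1)*(v + 4)*(v^2 - 4*v) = v*(v + 1)*(v + 4)*(v - 4)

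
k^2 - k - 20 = (k - 5)*(k + 4)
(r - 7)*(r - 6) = r^2 - 13*r + 42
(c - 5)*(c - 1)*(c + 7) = c^3 + c^2 - 37*c + 35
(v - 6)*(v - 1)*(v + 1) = v^3 - 6*v^2 - v + 6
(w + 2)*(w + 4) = w^2 + 6*w + 8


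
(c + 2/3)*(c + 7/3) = c^2 + 3*c + 14/9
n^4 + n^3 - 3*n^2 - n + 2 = (n - 1)^2*(n + 1)*(n + 2)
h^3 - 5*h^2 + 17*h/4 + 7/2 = (h - 7/2)*(h - 2)*(h + 1/2)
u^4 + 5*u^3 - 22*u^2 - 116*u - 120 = (u - 5)*(u + 2)^2*(u + 6)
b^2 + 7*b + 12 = (b + 3)*(b + 4)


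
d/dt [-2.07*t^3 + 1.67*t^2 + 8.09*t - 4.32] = -6.21*t^2 + 3.34*t + 8.09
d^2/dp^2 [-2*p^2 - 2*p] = -4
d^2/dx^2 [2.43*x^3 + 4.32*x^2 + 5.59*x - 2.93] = 14.58*x + 8.64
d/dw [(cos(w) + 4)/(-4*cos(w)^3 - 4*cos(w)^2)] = (2*sin(w)^2 - 13*cos(w) - 10)*sin(w)/(4*(cos(w) + 1)^2*cos(w)^3)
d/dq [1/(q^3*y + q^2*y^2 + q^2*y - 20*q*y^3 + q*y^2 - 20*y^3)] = (-3*q^2 - 2*q*y - 2*q + 20*y^2 - y)/(y*(q^3 + q^2*y + q^2 - 20*q*y^2 + q*y - 20*y^2)^2)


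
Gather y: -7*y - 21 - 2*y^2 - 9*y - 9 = -2*y^2 - 16*y - 30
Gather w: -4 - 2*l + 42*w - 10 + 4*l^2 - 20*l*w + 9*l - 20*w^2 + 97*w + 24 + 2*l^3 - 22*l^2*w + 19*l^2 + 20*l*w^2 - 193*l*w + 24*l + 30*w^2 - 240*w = 2*l^3 + 23*l^2 + 31*l + w^2*(20*l + 10) + w*(-22*l^2 - 213*l - 101) + 10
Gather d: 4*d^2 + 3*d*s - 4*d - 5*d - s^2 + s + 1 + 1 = 4*d^2 + d*(3*s - 9) - s^2 + s + 2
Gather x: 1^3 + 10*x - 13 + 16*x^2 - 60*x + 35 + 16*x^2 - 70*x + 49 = 32*x^2 - 120*x + 72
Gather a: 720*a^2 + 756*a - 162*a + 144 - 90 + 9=720*a^2 + 594*a + 63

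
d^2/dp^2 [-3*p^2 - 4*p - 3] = -6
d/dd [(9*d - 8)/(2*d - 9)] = -65/(2*d - 9)^2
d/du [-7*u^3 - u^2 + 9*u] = -21*u^2 - 2*u + 9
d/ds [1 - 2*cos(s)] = 2*sin(s)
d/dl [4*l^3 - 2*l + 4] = 12*l^2 - 2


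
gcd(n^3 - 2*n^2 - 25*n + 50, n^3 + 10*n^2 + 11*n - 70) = n^2 + 3*n - 10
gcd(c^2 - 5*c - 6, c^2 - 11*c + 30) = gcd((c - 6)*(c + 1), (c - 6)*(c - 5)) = c - 6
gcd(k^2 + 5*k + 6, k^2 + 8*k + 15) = k + 3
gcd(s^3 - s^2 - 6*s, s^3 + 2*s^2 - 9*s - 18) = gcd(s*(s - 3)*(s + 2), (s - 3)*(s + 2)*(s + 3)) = s^2 - s - 6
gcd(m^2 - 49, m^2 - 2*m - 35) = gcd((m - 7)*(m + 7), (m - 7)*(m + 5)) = m - 7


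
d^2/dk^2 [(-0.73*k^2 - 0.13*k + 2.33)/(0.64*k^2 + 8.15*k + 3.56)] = (7.508864*k^3 + 15.7056*k^2 + 74.696832*k + 287.95169)/(0.262144*k^6 + 10.01472*k^5 + 131.905728*k^4 + 652.757135*k^3 + 733.725612*k^2 + 309.86952*k + 45.118016)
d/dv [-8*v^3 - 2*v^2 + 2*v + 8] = -24*v^2 - 4*v + 2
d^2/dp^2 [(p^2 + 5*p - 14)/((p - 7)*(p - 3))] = 10*(3*p^3 - 21*p^2 + 21*p + 77)/(p^6 - 30*p^5 + 363*p^4 - 2260*p^3 + 7623*p^2 - 13230*p + 9261)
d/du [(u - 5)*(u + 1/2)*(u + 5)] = 3*u^2 + u - 25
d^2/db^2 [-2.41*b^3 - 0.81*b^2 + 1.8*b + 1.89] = -14.46*b - 1.62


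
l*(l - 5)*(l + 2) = l^3 - 3*l^2 - 10*l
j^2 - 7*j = j*(j - 7)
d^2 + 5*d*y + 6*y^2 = (d + 2*y)*(d + 3*y)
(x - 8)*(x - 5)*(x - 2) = x^3 - 15*x^2 + 66*x - 80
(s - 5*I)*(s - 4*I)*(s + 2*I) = s^3 - 7*I*s^2 - 2*s - 40*I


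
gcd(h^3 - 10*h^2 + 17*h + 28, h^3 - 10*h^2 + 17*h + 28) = h^3 - 10*h^2 + 17*h + 28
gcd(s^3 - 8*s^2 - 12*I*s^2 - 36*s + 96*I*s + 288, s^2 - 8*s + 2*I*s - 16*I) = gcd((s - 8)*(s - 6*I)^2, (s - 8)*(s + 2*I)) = s - 8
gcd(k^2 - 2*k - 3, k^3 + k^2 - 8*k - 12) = k - 3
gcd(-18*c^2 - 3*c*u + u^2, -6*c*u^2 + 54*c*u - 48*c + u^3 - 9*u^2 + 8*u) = -6*c + u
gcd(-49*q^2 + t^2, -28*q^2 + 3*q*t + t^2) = 7*q + t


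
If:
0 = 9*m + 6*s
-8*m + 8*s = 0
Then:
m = 0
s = 0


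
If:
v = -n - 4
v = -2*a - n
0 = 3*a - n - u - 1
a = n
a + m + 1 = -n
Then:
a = 2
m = -5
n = 2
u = 3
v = -6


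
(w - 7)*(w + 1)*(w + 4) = w^3 - 2*w^2 - 31*w - 28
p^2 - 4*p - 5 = (p - 5)*(p + 1)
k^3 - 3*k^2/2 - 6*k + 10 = (k - 2)^2*(k + 5/2)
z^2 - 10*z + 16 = (z - 8)*(z - 2)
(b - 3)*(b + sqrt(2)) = b^2 - 3*b + sqrt(2)*b - 3*sqrt(2)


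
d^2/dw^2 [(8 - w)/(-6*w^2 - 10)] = 3*(12*w^2*(w - 8) + (8 - 3*w)*(3*w^2 + 5))/(3*w^2 + 5)^3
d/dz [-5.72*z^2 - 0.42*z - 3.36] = -11.44*z - 0.42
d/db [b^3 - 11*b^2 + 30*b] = 3*b^2 - 22*b + 30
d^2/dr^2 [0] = 0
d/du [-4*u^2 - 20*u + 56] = -8*u - 20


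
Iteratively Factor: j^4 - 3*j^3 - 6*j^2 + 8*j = (j + 2)*(j^3 - 5*j^2 + 4*j) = (j - 4)*(j + 2)*(j^2 - j) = j*(j - 4)*(j + 2)*(j - 1)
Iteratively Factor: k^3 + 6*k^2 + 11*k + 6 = (k + 3)*(k^2 + 3*k + 2) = (k + 1)*(k + 3)*(k + 2)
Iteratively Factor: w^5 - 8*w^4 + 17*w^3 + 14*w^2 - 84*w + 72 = (w - 3)*(w^4 - 5*w^3 + 2*w^2 + 20*w - 24) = (w - 3)*(w - 2)*(w^3 - 3*w^2 - 4*w + 12) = (w - 3)^2*(w - 2)*(w^2 - 4) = (w - 3)^2*(w - 2)*(w + 2)*(w - 2)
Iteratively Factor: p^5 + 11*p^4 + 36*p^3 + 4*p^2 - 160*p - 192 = (p + 2)*(p^4 + 9*p^3 + 18*p^2 - 32*p - 96) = (p + 2)*(p + 3)*(p^3 + 6*p^2 - 32) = (p - 2)*(p + 2)*(p + 3)*(p^2 + 8*p + 16) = (p - 2)*(p + 2)*(p + 3)*(p + 4)*(p + 4)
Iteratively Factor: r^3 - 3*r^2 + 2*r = (r - 2)*(r^2 - r) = r*(r - 2)*(r - 1)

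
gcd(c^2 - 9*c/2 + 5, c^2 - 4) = c - 2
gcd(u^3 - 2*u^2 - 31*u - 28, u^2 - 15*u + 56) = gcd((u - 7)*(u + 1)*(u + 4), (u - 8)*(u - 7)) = u - 7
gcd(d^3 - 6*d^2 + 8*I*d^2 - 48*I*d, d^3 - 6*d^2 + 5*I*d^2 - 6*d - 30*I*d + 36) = d - 6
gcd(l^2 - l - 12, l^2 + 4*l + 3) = l + 3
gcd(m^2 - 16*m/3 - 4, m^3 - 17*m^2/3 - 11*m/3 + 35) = 1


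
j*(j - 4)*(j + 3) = j^3 - j^2 - 12*j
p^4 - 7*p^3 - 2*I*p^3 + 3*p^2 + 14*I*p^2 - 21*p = p*(p - 7)*(p - 3*I)*(p + I)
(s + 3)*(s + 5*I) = s^2 + 3*s + 5*I*s + 15*I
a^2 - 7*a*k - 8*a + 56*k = (a - 8)*(a - 7*k)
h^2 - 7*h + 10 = (h - 5)*(h - 2)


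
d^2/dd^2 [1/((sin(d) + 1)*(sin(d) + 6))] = (-4*sin(d)^3 - 17*sin(d)^2 - 2*sin(d) + 86)/((sin(d) + 1)^2*(sin(d) + 6)^3)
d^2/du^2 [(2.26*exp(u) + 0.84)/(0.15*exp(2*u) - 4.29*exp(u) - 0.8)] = (0.05085*exp(4*u) + 1.52991*exp(3*u) + 0.0055799999999806*exp(2*u) + 8.106324*exp(u) - 1.43648)*exp(u)/(0.003375*exp(6*u) - 0.289575*exp(5*u) + 8.227845*exp(4*u) - 75.864789*exp(3*u) - 43.88184*exp(2*u) - 8.2368*exp(u) - 0.512)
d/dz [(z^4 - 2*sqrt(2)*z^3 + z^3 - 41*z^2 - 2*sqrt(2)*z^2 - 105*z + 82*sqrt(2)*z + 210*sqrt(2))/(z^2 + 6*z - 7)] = (2*z^5 - 2*sqrt(2)*z^4 + 19*z^4 - 24*sqrt(2)*z^3 - 16*z^3 - 162*z^2 - 52*sqrt(2)*z^2 - 392*sqrt(2)*z + 574*z - 1834*sqrt(2) + 735)/(z^4 + 12*z^3 + 22*z^2 - 84*z + 49)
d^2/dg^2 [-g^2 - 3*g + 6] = -2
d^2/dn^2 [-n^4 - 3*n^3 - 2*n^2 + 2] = -12*n^2 - 18*n - 4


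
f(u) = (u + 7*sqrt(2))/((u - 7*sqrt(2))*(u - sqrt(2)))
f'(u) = 1/((u - 7*sqrt(2))*(u - sqrt(2))) - (u + 7*sqrt(2))/((u - 7*sqrt(2))*(u - sqrt(2))^2) - (u + 7*sqrt(2))/((u - 7*sqrt(2))^2*(u - sqrt(2))) = (-u^2 - 14*sqrt(2)*u + 126)/(u^4 - 16*sqrt(2)*u^3 + 156*u^2 - 224*sqrt(2)*u + 196)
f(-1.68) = 0.23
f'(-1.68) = 0.12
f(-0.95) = 0.35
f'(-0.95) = 0.22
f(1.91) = -2.98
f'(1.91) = 5.39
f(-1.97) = 0.20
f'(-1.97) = 0.10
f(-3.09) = 0.12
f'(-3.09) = 0.05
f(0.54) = 1.28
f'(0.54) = 1.72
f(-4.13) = 0.07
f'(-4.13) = 0.03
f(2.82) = -1.28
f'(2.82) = 0.63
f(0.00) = 0.71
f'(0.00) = 0.64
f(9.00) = -2.77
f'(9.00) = -2.86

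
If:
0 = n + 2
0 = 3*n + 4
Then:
No Solution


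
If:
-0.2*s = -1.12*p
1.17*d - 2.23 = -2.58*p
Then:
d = 1.90598290598291 - 0.393772893772894*s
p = 0.178571428571429*s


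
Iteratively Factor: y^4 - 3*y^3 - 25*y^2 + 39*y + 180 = (y - 4)*(y^3 + y^2 - 21*y - 45) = (y - 4)*(y + 3)*(y^2 - 2*y - 15) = (y - 5)*(y - 4)*(y + 3)*(y + 3)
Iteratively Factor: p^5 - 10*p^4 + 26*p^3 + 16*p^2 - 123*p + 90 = (p - 5)*(p^4 - 5*p^3 + p^2 + 21*p - 18) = (p - 5)*(p - 3)*(p^3 - 2*p^2 - 5*p + 6) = (p - 5)*(p - 3)^2*(p^2 + p - 2) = (p - 5)*(p - 3)^2*(p - 1)*(p + 2)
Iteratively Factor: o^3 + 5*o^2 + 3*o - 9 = (o + 3)*(o^2 + 2*o - 3) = (o - 1)*(o + 3)*(o + 3)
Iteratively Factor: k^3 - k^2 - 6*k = (k + 2)*(k^2 - 3*k) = (k - 3)*(k + 2)*(k)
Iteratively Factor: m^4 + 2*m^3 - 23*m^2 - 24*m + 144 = (m - 3)*(m^3 + 5*m^2 - 8*m - 48) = (m - 3)*(m + 4)*(m^2 + m - 12) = (m - 3)^2*(m + 4)*(m + 4)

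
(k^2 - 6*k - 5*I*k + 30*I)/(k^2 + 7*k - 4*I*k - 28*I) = (k^2 - k*(6 + 5*I) + 30*I)/(k^2 + k*(7 - 4*I) - 28*I)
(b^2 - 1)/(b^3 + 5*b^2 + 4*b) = (b - 1)/(b*(b + 4))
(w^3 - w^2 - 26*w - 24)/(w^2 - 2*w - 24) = w + 1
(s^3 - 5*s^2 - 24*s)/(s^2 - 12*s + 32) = s*(s + 3)/(s - 4)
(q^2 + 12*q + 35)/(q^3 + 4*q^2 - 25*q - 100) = (q + 7)/(q^2 - q - 20)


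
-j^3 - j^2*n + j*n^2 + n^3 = (-j + n)*(j + n)^2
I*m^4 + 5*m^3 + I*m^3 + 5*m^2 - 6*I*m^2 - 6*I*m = m*(m - 3*I)*(m - 2*I)*(I*m + I)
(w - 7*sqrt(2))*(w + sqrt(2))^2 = w^3 - 5*sqrt(2)*w^2 - 26*w - 14*sqrt(2)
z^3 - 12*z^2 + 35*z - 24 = (z - 8)*(z - 3)*(z - 1)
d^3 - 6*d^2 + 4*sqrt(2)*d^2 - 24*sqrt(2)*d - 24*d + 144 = (d - 6)*(d - 2*sqrt(2))*(d + 6*sqrt(2))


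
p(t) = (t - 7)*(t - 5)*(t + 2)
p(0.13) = 71.26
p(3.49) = 29.10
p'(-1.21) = 39.59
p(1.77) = 63.69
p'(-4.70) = 171.27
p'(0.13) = 8.45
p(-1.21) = 40.28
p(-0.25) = 66.61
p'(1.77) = -15.00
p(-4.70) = -306.42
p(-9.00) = -1568.00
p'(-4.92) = 182.02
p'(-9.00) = 434.00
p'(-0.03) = 11.60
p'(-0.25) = 16.19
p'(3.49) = -22.26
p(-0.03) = 69.66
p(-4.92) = -345.28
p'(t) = (t - 7)*(t - 5) + (t - 7)*(t + 2) + (t - 5)*(t + 2)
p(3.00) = 40.00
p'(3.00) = -22.00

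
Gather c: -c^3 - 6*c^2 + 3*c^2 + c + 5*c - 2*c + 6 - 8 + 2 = -c^3 - 3*c^2 + 4*c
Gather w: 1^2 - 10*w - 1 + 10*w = 0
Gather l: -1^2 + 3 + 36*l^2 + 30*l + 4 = 36*l^2 + 30*l + 6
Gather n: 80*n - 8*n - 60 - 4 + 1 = 72*n - 63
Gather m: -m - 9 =-m - 9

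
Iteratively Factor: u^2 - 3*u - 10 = (u + 2)*(u - 5)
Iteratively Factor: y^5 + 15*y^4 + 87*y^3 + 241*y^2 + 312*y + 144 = (y + 4)*(y^4 + 11*y^3 + 43*y^2 + 69*y + 36) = (y + 3)*(y + 4)*(y^3 + 8*y^2 + 19*y + 12) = (y + 3)^2*(y + 4)*(y^2 + 5*y + 4) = (y + 3)^2*(y + 4)^2*(y + 1)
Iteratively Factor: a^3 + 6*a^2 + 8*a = (a + 4)*(a^2 + 2*a) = (a + 2)*(a + 4)*(a)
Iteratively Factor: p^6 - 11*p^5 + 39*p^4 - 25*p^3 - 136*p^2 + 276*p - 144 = (p - 4)*(p^5 - 7*p^4 + 11*p^3 + 19*p^2 - 60*p + 36) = (p - 4)*(p - 3)*(p^4 - 4*p^3 - p^2 + 16*p - 12) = (p - 4)*(p - 3)*(p + 2)*(p^3 - 6*p^2 + 11*p - 6) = (p - 4)*(p - 3)^2*(p + 2)*(p^2 - 3*p + 2) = (p - 4)*(p - 3)^2*(p - 2)*(p + 2)*(p - 1)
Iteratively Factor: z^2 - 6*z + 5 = (z - 1)*(z - 5)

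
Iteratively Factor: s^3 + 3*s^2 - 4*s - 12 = (s + 3)*(s^2 - 4) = (s - 2)*(s + 3)*(s + 2)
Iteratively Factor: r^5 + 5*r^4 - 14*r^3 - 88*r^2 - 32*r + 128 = (r - 4)*(r^4 + 9*r^3 + 22*r^2 - 32) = (r - 4)*(r + 4)*(r^3 + 5*r^2 + 2*r - 8) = (r - 4)*(r - 1)*(r + 4)*(r^2 + 6*r + 8) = (r - 4)*(r - 1)*(r + 4)^2*(r + 2)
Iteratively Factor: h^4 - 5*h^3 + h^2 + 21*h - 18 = (h - 3)*(h^3 - 2*h^2 - 5*h + 6) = (h - 3)*(h - 1)*(h^2 - h - 6) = (h - 3)^2*(h - 1)*(h + 2)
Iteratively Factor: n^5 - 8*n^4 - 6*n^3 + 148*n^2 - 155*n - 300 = (n + 4)*(n^4 - 12*n^3 + 42*n^2 - 20*n - 75) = (n + 1)*(n + 4)*(n^3 - 13*n^2 + 55*n - 75) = (n - 5)*(n + 1)*(n + 4)*(n^2 - 8*n + 15) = (n - 5)^2*(n + 1)*(n + 4)*(n - 3)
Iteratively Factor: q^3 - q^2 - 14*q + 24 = (q - 2)*(q^2 + q - 12) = (q - 3)*(q - 2)*(q + 4)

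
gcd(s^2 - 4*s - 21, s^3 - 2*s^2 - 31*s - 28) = s - 7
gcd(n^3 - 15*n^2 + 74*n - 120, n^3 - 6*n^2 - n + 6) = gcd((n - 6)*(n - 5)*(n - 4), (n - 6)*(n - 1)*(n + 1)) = n - 6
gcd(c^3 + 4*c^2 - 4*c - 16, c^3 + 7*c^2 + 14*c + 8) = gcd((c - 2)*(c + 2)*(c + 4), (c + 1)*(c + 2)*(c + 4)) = c^2 + 6*c + 8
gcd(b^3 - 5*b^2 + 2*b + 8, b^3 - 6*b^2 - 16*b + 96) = b - 4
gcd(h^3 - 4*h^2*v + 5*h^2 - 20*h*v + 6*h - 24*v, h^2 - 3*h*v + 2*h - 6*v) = h + 2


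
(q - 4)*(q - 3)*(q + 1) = q^3 - 6*q^2 + 5*q + 12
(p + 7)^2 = p^2 + 14*p + 49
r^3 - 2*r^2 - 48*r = r*(r - 8)*(r + 6)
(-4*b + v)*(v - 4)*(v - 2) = -4*b*v^2 + 24*b*v - 32*b + v^3 - 6*v^2 + 8*v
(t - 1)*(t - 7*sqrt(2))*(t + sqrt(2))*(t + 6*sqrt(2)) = t^4 - t^3 - 86*t^2 - 84*sqrt(2)*t + 86*t + 84*sqrt(2)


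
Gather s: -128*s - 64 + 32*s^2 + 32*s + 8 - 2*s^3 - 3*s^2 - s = -2*s^3 + 29*s^2 - 97*s - 56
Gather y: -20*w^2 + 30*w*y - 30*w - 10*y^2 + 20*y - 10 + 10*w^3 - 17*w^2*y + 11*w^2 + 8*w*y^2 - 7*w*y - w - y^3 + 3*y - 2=10*w^3 - 9*w^2 - 31*w - y^3 + y^2*(8*w - 10) + y*(-17*w^2 + 23*w + 23) - 12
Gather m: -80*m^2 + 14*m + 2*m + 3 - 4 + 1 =-80*m^2 + 16*m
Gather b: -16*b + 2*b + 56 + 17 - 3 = 70 - 14*b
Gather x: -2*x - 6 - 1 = -2*x - 7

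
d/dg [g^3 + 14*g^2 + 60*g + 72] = 3*g^2 + 28*g + 60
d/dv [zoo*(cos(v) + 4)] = zoo*sin(v)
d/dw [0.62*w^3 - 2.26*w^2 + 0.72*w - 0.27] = 1.86*w^2 - 4.52*w + 0.72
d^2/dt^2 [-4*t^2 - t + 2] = -8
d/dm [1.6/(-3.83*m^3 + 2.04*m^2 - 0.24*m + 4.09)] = (18.384*m^2 - 6.528*m + 0.384)/(3.83*m^3 - 2.04*m^2 + 0.24*m - 4.09)^2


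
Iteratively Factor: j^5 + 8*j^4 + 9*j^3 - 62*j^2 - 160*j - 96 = (j + 4)*(j^4 + 4*j^3 - 7*j^2 - 34*j - 24) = (j - 3)*(j + 4)*(j^3 + 7*j^2 + 14*j + 8) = (j - 3)*(j + 4)^2*(j^2 + 3*j + 2) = (j - 3)*(j + 2)*(j + 4)^2*(j + 1)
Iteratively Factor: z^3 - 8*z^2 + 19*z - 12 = (z - 3)*(z^2 - 5*z + 4) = (z - 3)*(z - 1)*(z - 4)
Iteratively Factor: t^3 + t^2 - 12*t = (t - 3)*(t^2 + 4*t) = (t - 3)*(t + 4)*(t)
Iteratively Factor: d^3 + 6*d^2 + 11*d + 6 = (d + 3)*(d^2 + 3*d + 2) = (d + 2)*(d + 3)*(d + 1)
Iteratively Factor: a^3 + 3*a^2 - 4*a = (a)*(a^2 + 3*a - 4) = a*(a + 4)*(a - 1)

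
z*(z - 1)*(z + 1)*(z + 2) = z^4 + 2*z^3 - z^2 - 2*z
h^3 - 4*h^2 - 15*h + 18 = (h - 6)*(h - 1)*(h + 3)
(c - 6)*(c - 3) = c^2 - 9*c + 18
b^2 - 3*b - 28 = (b - 7)*(b + 4)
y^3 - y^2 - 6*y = y*(y - 3)*(y + 2)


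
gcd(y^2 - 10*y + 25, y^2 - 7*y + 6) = 1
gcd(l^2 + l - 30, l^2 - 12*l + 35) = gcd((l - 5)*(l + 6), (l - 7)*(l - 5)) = l - 5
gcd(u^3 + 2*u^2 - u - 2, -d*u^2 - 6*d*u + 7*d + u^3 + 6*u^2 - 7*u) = u - 1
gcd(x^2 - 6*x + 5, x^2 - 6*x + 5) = x^2 - 6*x + 5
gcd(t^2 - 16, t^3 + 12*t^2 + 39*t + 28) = t + 4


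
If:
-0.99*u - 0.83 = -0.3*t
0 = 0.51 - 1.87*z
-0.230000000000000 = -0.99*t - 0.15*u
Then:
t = 0.34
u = -0.73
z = 0.27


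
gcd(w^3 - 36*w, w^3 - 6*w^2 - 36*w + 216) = w^2 - 36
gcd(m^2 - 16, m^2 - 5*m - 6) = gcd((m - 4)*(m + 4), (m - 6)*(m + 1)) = 1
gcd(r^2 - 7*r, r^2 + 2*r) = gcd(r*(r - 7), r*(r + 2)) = r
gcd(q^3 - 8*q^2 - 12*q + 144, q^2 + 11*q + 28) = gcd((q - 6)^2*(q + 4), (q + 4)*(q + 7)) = q + 4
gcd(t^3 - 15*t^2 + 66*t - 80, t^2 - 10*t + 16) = t^2 - 10*t + 16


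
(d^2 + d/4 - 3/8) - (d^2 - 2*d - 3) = 9*d/4 + 21/8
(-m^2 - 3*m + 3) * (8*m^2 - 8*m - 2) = -8*m^4 - 16*m^3 + 50*m^2 - 18*m - 6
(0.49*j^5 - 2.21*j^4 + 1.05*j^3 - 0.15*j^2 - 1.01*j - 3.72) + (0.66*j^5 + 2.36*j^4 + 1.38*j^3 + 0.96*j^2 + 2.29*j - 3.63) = 1.15*j^5 + 0.15*j^4 + 2.43*j^3 + 0.81*j^2 + 1.28*j - 7.35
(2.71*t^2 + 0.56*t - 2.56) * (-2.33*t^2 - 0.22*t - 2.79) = -6.3143*t^4 - 1.901*t^3 - 1.7193*t^2 - 0.9992*t + 7.1424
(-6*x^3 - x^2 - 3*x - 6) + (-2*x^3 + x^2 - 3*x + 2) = -8*x^3 - 6*x - 4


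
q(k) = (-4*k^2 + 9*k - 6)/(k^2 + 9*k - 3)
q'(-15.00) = -1.41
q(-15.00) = -11.97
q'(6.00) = -0.18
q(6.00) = -1.10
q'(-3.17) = -1.17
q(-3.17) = 3.48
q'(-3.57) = -1.35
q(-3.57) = 3.98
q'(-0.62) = -0.19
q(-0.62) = 1.60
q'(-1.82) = -0.73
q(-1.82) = 2.22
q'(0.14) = 10.53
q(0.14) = 2.80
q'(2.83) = -0.25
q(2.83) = -0.41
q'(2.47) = -0.25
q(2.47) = -0.32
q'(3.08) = -0.25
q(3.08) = -0.47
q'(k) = (9 - 8*k)/(k^2 + 9*k - 3) + (-2*k - 9)*(-4*k^2 + 9*k - 6)/(k^2 + 9*k - 3)^2 = 9*(-5*k^2 + 4*k + 3)/(k^4 + 18*k^3 + 75*k^2 - 54*k + 9)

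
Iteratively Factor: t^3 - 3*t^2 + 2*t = (t - 2)*(t^2 - t) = (t - 2)*(t - 1)*(t)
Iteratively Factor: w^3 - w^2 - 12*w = (w - 4)*(w^2 + 3*w) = (w - 4)*(w + 3)*(w)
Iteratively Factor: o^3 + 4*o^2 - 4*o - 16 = (o + 2)*(o^2 + 2*o - 8) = (o - 2)*(o + 2)*(o + 4)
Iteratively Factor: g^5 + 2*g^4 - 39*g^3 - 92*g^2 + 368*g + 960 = (g + 3)*(g^4 - g^3 - 36*g^2 + 16*g + 320) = (g - 4)*(g + 3)*(g^3 + 3*g^2 - 24*g - 80) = (g - 4)*(g + 3)*(g + 4)*(g^2 - g - 20) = (g - 5)*(g - 4)*(g + 3)*(g + 4)*(g + 4)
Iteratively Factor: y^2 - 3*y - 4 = (y - 4)*(y + 1)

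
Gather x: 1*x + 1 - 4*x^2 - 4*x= -4*x^2 - 3*x + 1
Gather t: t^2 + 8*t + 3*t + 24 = t^2 + 11*t + 24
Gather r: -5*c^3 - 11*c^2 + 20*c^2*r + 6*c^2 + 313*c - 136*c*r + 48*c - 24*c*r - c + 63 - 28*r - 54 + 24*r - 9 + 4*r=-5*c^3 - 5*c^2 + 360*c + r*(20*c^2 - 160*c)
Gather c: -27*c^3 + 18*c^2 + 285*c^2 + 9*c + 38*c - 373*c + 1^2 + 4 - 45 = -27*c^3 + 303*c^2 - 326*c - 40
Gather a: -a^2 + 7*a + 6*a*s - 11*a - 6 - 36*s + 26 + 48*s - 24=-a^2 + a*(6*s - 4) + 12*s - 4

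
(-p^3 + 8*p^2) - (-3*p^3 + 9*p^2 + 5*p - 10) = 2*p^3 - p^2 - 5*p + 10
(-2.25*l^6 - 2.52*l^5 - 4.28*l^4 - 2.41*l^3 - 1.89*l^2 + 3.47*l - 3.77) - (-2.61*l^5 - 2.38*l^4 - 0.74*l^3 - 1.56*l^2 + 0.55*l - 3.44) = -2.25*l^6 + 0.0899999999999999*l^5 - 1.9*l^4 - 1.67*l^3 - 0.33*l^2 + 2.92*l - 0.33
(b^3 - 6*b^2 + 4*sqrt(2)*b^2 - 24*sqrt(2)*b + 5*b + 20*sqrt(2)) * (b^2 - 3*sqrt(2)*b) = b^5 - 6*b^4 + sqrt(2)*b^4 - 19*b^3 - 6*sqrt(2)*b^3 + 5*sqrt(2)*b^2 + 144*b^2 - 120*b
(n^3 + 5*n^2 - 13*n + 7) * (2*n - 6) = 2*n^4 + 4*n^3 - 56*n^2 + 92*n - 42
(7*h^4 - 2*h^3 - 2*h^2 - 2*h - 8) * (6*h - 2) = 42*h^5 - 26*h^4 - 8*h^3 - 8*h^2 - 44*h + 16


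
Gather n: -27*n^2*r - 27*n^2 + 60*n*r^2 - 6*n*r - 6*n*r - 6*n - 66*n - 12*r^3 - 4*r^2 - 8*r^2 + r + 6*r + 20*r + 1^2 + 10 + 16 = n^2*(-27*r - 27) + n*(60*r^2 - 12*r - 72) - 12*r^3 - 12*r^2 + 27*r + 27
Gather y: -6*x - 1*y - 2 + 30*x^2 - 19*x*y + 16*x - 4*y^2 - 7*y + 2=30*x^2 + 10*x - 4*y^2 + y*(-19*x - 8)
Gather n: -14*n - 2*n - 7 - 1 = -16*n - 8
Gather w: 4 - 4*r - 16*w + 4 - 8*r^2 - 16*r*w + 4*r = -8*r^2 + w*(-16*r - 16) + 8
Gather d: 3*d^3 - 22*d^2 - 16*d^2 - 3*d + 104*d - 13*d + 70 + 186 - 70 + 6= 3*d^3 - 38*d^2 + 88*d + 192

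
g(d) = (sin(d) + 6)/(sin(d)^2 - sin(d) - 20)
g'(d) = (-2*sin(d)*cos(d) + cos(d))*(sin(d) + 6)/(sin(d)^2 - sin(d) - 20)^2 + cos(d)/(sin(d)^2 - sin(d) - 20)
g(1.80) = -0.35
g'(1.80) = 0.02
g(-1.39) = -0.28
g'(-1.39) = -0.00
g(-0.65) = -0.28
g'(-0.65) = -0.02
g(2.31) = -0.33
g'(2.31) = 0.04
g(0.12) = -0.30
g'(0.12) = -0.04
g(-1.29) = -0.28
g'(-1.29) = -0.00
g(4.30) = -0.28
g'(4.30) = 0.00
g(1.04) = -0.34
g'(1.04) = -0.03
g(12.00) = -0.28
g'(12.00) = -0.02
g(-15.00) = -0.28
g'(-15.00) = 0.01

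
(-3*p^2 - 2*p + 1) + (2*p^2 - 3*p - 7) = -p^2 - 5*p - 6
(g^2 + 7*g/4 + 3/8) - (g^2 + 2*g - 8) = 67/8 - g/4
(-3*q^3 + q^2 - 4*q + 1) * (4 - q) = 3*q^4 - 13*q^3 + 8*q^2 - 17*q + 4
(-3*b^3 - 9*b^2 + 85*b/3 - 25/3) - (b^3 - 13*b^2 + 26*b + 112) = -4*b^3 + 4*b^2 + 7*b/3 - 361/3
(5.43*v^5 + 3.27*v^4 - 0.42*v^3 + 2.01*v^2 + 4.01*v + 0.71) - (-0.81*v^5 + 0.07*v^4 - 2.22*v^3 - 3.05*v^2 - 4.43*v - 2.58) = 6.24*v^5 + 3.2*v^4 + 1.8*v^3 + 5.06*v^2 + 8.44*v + 3.29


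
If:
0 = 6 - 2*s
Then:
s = 3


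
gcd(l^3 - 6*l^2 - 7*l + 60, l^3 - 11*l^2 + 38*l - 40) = l^2 - 9*l + 20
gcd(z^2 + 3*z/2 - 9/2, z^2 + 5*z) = 1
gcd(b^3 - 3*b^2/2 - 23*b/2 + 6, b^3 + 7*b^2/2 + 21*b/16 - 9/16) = b + 3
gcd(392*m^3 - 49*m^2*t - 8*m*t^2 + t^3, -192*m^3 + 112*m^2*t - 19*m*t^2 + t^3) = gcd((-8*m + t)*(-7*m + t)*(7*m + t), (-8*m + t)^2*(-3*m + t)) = -8*m + t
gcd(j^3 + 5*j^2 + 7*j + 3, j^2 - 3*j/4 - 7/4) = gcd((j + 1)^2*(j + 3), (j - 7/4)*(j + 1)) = j + 1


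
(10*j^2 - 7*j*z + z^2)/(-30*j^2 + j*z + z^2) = (-2*j + z)/(6*j + z)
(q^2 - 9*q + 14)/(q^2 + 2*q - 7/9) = 9*(q^2 - 9*q + 14)/(9*q^2 + 18*q - 7)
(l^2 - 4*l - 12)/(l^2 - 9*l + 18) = (l + 2)/(l - 3)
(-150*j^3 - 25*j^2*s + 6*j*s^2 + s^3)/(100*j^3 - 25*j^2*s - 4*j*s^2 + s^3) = (6*j + s)/(-4*j + s)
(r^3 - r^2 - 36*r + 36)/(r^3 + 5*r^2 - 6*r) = (r - 6)/r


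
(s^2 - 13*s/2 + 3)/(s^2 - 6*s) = (s - 1/2)/s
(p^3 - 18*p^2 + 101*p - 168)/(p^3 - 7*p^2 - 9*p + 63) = (p - 8)/(p + 3)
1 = 1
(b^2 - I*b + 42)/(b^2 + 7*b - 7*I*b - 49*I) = (b + 6*I)/(b + 7)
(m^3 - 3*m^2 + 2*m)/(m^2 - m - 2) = m*(m - 1)/(m + 1)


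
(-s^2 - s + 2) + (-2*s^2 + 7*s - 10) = -3*s^2 + 6*s - 8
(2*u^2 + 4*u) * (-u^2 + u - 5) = -2*u^4 - 2*u^3 - 6*u^2 - 20*u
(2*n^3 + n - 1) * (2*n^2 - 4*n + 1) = 4*n^5 - 8*n^4 + 4*n^3 - 6*n^2 + 5*n - 1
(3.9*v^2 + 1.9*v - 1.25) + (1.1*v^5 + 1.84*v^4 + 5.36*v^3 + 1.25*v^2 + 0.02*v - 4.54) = 1.1*v^5 + 1.84*v^4 + 5.36*v^3 + 5.15*v^2 + 1.92*v - 5.79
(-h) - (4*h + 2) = -5*h - 2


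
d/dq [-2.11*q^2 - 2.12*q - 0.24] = -4.22*q - 2.12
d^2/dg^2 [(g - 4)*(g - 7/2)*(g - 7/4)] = 6*g - 37/2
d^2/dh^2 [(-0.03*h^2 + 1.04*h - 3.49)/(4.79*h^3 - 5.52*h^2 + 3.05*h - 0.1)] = (-1.376646*h^6 + 143.171184*h^5 - 1123.25979*h^4 + 1508.233604*h^3 - 937.895826*h^2 + 339.0711*h - 60.44469)/(109.902239*h^9 - 379.954296*h^8 + 647.798163*h^7 - 658.946478*h^6 + 428.345565*h^5 - 171.95622*h^4 + 38.617925*h^3 - 2.95635*h^2 + 0.0915*h - 0.001)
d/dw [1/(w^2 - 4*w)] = 2*(2 - w)/(w^2*(w - 4)^2)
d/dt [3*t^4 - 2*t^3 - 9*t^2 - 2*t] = 12*t^3 - 6*t^2 - 18*t - 2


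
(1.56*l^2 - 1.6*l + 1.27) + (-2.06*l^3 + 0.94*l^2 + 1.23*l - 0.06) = -2.06*l^3 + 2.5*l^2 - 0.37*l + 1.21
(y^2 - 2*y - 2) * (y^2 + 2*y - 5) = y^4 - 11*y^2 + 6*y + 10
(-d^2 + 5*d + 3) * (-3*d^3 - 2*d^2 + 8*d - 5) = 3*d^5 - 13*d^4 - 27*d^3 + 39*d^2 - d - 15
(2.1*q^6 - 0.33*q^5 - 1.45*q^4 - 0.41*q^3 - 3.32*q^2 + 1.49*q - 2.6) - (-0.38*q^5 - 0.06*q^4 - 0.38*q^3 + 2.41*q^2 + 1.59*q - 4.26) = 2.1*q^6 + 0.05*q^5 - 1.39*q^4 - 0.03*q^3 - 5.73*q^2 - 0.1*q + 1.66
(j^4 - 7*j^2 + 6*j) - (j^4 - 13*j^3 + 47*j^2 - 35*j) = 13*j^3 - 54*j^2 + 41*j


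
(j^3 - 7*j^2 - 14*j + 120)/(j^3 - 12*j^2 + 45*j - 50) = (j^2 - 2*j - 24)/(j^2 - 7*j + 10)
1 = 1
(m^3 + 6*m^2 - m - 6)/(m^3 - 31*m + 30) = (m + 1)/(m - 5)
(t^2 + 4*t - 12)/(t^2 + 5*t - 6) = (t - 2)/(t - 1)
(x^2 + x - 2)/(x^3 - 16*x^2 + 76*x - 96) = (x^2 + x - 2)/(x^3 - 16*x^2 + 76*x - 96)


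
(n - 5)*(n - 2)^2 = n^3 - 9*n^2 + 24*n - 20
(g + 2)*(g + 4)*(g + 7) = g^3 + 13*g^2 + 50*g + 56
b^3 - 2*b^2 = b^2*(b - 2)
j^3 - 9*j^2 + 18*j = j*(j - 6)*(j - 3)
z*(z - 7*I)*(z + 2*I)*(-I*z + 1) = -I*z^4 - 4*z^3 - 19*I*z^2 + 14*z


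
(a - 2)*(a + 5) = a^2 + 3*a - 10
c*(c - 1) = c^2 - c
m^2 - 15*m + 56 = (m - 8)*(m - 7)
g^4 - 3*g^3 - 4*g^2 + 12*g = g*(g - 3)*(g - 2)*(g + 2)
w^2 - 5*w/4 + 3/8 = (w - 3/4)*(w - 1/2)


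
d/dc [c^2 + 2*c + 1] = 2*c + 2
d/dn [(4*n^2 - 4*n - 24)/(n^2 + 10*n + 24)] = 4*(11*n^2 + 60*n + 36)/(n^4 + 20*n^3 + 148*n^2 + 480*n + 576)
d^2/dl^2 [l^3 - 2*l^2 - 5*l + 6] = 6*l - 4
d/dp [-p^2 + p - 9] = 1 - 2*p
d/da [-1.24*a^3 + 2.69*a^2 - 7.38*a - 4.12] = -3.72*a^2 + 5.38*a - 7.38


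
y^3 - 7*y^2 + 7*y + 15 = (y - 5)*(y - 3)*(y + 1)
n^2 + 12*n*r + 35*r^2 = (n + 5*r)*(n + 7*r)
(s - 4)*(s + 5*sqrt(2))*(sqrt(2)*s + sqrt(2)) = sqrt(2)*s^3 - 3*sqrt(2)*s^2 + 10*s^2 - 30*s - 4*sqrt(2)*s - 40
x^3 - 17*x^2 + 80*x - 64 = (x - 8)^2*(x - 1)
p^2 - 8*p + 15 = (p - 5)*(p - 3)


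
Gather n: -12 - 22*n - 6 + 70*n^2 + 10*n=70*n^2 - 12*n - 18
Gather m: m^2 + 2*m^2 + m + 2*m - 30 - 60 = 3*m^2 + 3*m - 90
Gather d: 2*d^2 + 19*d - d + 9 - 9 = 2*d^2 + 18*d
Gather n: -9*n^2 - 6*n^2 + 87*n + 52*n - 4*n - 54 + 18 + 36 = -15*n^2 + 135*n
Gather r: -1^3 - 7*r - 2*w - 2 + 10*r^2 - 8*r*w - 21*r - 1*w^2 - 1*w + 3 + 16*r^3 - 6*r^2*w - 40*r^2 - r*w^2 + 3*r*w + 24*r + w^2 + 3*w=16*r^3 + r^2*(-6*w - 30) + r*(-w^2 - 5*w - 4)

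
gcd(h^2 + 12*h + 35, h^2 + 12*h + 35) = h^2 + 12*h + 35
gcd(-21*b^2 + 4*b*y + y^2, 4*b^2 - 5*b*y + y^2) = 1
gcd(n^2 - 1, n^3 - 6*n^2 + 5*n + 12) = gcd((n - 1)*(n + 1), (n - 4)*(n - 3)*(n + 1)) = n + 1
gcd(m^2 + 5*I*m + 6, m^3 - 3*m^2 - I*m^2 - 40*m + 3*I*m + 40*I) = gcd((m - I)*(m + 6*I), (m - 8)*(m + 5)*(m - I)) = m - I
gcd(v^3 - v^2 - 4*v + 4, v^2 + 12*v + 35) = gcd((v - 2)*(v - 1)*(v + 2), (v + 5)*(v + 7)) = 1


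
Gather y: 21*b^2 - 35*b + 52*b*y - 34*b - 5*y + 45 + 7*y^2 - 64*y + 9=21*b^2 - 69*b + 7*y^2 + y*(52*b - 69) + 54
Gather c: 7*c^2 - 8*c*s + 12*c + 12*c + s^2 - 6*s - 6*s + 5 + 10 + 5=7*c^2 + c*(24 - 8*s) + s^2 - 12*s + 20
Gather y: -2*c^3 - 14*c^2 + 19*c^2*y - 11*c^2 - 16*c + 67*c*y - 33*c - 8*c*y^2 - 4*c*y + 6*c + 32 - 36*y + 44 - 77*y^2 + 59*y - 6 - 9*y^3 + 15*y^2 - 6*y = -2*c^3 - 25*c^2 - 43*c - 9*y^3 + y^2*(-8*c - 62) + y*(19*c^2 + 63*c + 17) + 70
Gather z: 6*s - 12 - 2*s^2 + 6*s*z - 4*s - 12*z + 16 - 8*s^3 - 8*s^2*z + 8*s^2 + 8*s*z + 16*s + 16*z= -8*s^3 + 6*s^2 + 18*s + z*(-8*s^2 + 14*s + 4) + 4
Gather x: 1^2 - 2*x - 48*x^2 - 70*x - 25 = -48*x^2 - 72*x - 24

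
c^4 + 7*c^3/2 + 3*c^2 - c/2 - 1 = (c - 1/2)*(c + 1)^2*(c + 2)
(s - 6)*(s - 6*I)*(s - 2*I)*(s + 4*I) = s^4 - 6*s^3 - 4*I*s^3 + 20*s^2 + 24*I*s^2 - 120*s - 48*I*s + 288*I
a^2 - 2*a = a*(a - 2)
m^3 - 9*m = m*(m - 3)*(m + 3)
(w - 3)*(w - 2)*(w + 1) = w^3 - 4*w^2 + w + 6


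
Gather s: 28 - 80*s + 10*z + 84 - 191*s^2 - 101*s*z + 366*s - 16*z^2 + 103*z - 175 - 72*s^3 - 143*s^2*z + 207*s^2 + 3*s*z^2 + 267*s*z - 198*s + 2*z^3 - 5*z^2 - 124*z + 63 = -72*s^3 + s^2*(16 - 143*z) + s*(3*z^2 + 166*z + 88) + 2*z^3 - 21*z^2 - 11*z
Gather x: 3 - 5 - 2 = -4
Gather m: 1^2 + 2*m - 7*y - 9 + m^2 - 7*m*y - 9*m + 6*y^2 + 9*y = m^2 + m*(-7*y - 7) + 6*y^2 + 2*y - 8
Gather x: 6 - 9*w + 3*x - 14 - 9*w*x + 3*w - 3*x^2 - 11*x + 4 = -6*w - 3*x^2 + x*(-9*w - 8) - 4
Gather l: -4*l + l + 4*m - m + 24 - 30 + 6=-3*l + 3*m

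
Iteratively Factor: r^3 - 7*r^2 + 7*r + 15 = (r - 3)*(r^2 - 4*r - 5) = (r - 5)*(r - 3)*(r + 1)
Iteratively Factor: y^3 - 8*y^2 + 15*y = (y - 3)*(y^2 - 5*y) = (y - 5)*(y - 3)*(y)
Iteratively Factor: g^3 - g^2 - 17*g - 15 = (g + 3)*(g^2 - 4*g - 5) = (g - 5)*(g + 3)*(g + 1)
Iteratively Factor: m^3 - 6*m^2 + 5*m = (m - 1)*(m^2 - 5*m) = m*(m - 1)*(m - 5)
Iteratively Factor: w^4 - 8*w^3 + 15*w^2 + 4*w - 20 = (w + 1)*(w^3 - 9*w^2 + 24*w - 20) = (w - 2)*(w + 1)*(w^2 - 7*w + 10) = (w - 5)*(w - 2)*(w + 1)*(w - 2)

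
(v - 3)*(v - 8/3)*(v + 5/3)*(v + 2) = v^4 - 2*v^3 - 85*v^2/9 + 94*v/9 + 80/3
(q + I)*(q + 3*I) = q^2 + 4*I*q - 3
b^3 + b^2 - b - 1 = (b - 1)*(b + 1)^2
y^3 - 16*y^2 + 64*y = y*(y - 8)^2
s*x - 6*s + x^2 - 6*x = (s + x)*(x - 6)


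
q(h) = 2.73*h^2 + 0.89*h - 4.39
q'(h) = 5.46*h + 0.89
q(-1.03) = -2.41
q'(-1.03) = -4.73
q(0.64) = -2.70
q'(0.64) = 4.38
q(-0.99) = -2.60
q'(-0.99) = -4.52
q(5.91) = 96.22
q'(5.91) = 33.16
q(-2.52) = 10.70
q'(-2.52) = -12.87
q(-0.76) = -3.49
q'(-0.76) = -3.26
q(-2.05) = 5.26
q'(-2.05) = -10.30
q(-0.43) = -4.27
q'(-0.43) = -1.46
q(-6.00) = 88.55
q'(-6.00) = -31.87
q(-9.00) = 208.73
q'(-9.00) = -48.25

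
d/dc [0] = 0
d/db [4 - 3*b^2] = -6*b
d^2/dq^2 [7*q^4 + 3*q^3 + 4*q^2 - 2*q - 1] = 84*q^2 + 18*q + 8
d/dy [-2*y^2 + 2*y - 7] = 2 - 4*y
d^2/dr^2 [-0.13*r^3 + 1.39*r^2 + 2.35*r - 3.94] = 2.78 - 0.78*r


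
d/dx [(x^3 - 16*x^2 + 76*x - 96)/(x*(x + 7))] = (x^4 + 14*x^3 - 188*x^2 + 192*x + 672)/(x^2*(x^2 + 14*x + 49))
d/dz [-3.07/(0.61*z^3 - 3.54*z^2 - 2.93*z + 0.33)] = (5.6181*z^2 - 21.7356*z - 8.9951)/(0.61*z^3 - 3.54*z^2 - 2.93*z + 0.33)^2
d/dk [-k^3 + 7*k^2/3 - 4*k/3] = -3*k^2 + 14*k/3 - 4/3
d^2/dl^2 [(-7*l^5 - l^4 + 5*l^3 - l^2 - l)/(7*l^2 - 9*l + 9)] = 2*(-1029*l^7 + 3479*l^6 - 7182*l^5 + 8073*l^4 - 5044*l^3 - 1512*l^2 + 1404*l - 162)/(343*l^6 - 1323*l^5 + 3024*l^4 - 4131*l^3 + 3888*l^2 - 2187*l + 729)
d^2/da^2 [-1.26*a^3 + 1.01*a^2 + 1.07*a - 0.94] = 2.02 - 7.56*a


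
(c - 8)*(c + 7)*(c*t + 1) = c^3*t - c^2*t + c^2 - 56*c*t - c - 56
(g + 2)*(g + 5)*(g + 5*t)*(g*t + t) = g^4*t + 5*g^3*t^2 + 8*g^3*t + 40*g^2*t^2 + 17*g^2*t + 85*g*t^2 + 10*g*t + 50*t^2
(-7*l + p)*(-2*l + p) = 14*l^2 - 9*l*p + p^2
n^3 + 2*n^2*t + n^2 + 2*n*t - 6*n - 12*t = (n - 2)*(n + 3)*(n + 2*t)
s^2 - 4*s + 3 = (s - 3)*(s - 1)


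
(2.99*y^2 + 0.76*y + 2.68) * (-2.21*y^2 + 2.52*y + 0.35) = -6.6079*y^4 + 5.8552*y^3 - 2.9611*y^2 + 7.0196*y + 0.938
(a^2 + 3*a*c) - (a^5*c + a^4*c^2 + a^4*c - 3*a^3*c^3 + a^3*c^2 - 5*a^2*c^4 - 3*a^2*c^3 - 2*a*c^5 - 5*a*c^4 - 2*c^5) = -a^5*c - a^4*c^2 - a^4*c + 3*a^3*c^3 - a^3*c^2 + 5*a^2*c^4 + 3*a^2*c^3 + a^2 + 2*a*c^5 + 5*a*c^4 + 3*a*c + 2*c^5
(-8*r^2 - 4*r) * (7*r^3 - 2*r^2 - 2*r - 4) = -56*r^5 - 12*r^4 + 24*r^3 + 40*r^2 + 16*r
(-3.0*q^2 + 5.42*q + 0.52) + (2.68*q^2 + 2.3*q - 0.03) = -0.32*q^2 + 7.72*q + 0.49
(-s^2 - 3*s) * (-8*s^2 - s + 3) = 8*s^4 + 25*s^3 - 9*s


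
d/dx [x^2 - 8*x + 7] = 2*x - 8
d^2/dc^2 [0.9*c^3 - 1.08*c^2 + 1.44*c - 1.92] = 5.4*c - 2.16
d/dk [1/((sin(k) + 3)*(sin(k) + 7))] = -2*(sin(k) + 5)*cos(k)/((sin(k) + 3)^2*(sin(k) + 7)^2)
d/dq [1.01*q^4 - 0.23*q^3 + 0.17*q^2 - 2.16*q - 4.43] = 4.04*q^3 - 0.69*q^2 + 0.34*q - 2.16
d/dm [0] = 0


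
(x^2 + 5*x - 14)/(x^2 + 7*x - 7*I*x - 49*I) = (x - 2)/(x - 7*I)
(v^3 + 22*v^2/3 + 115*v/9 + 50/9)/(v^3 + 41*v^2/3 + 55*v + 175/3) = (v + 2/3)/(v + 7)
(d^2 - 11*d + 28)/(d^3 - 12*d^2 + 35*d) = (d - 4)/(d*(d - 5))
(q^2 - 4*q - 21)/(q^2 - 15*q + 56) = (q + 3)/(q - 8)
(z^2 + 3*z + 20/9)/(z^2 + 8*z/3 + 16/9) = (3*z + 5)/(3*z + 4)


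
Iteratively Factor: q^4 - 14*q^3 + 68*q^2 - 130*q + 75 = (q - 1)*(q^3 - 13*q^2 + 55*q - 75) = (q - 3)*(q - 1)*(q^2 - 10*q + 25) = (q - 5)*(q - 3)*(q - 1)*(q - 5)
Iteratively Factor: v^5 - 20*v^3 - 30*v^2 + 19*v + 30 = (v + 2)*(v^4 - 2*v^3 - 16*v^2 + 2*v + 15) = (v - 1)*(v + 2)*(v^3 - v^2 - 17*v - 15) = (v - 5)*(v - 1)*(v + 2)*(v^2 + 4*v + 3) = (v - 5)*(v - 1)*(v + 2)*(v + 3)*(v + 1)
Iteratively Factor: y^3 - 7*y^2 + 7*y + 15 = (y - 5)*(y^2 - 2*y - 3) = (y - 5)*(y + 1)*(y - 3)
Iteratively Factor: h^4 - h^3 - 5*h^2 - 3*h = (h + 1)*(h^3 - 2*h^2 - 3*h) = h*(h + 1)*(h^2 - 2*h - 3) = h*(h + 1)^2*(h - 3)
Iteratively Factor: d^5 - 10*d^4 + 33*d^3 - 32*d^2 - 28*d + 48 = (d - 2)*(d^4 - 8*d^3 + 17*d^2 + 2*d - 24) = (d - 4)*(d - 2)*(d^3 - 4*d^2 + d + 6) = (d - 4)*(d - 3)*(d - 2)*(d^2 - d - 2) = (d - 4)*(d - 3)*(d - 2)*(d + 1)*(d - 2)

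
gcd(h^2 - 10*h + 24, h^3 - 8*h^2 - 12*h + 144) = h - 6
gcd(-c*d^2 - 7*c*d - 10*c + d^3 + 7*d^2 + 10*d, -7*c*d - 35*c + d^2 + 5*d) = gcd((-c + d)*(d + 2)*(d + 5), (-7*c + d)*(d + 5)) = d + 5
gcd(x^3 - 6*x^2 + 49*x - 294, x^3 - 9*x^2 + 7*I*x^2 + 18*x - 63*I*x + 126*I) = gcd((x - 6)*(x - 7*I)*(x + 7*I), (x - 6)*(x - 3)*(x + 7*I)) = x^2 + x*(-6 + 7*I) - 42*I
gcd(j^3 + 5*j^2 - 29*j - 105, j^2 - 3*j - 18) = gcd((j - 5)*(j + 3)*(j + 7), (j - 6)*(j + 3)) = j + 3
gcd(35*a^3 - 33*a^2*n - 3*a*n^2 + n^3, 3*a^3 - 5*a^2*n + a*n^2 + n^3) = a - n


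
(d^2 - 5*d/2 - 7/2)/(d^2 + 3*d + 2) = (d - 7/2)/(d + 2)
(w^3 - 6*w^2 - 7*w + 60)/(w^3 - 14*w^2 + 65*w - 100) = (w + 3)/(w - 5)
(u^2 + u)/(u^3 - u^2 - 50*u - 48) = u/(u^2 - 2*u - 48)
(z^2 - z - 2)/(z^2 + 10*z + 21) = (z^2 - z - 2)/(z^2 + 10*z + 21)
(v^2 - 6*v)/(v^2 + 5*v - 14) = v*(v - 6)/(v^2 + 5*v - 14)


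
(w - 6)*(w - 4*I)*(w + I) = w^3 - 6*w^2 - 3*I*w^2 + 4*w + 18*I*w - 24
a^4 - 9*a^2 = a^2*(a - 3)*(a + 3)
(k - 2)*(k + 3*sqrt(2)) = k^2 - 2*k + 3*sqrt(2)*k - 6*sqrt(2)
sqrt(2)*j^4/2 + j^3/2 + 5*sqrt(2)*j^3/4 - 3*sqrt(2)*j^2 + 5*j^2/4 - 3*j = j*(j - 3/2)*(j + 4)*(sqrt(2)*j/2 + 1/2)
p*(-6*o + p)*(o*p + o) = -6*o^2*p^2 - 6*o^2*p + o*p^3 + o*p^2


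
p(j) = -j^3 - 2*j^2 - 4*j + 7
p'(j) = -3*j^2 - 4*j - 4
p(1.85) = -13.58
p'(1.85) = -21.67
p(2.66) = -36.61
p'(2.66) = -35.87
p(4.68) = -158.03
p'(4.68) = -88.43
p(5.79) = -277.31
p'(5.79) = -127.73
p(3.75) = -88.86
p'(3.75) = -61.19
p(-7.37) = 328.16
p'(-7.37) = -137.47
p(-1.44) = 11.60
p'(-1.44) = -4.46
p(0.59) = 3.74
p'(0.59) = -7.40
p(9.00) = -920.00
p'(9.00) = -283.00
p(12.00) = -2057.00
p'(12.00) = -484.00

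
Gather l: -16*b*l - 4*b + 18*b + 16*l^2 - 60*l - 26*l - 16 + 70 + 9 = 14*b + 16*l^2 + l*(-16*b - 86) + 63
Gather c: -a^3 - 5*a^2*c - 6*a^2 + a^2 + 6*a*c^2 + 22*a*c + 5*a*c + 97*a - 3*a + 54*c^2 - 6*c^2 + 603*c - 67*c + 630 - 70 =-a^3 - 5*a^2 + 94*a + c^2*(6*a + 48) + c*(-5*a^2 + 27*a + 536) + 560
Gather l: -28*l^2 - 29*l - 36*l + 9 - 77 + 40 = -28*l^2 - 65*l - 28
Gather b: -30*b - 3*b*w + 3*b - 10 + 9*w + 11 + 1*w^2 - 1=b*(-3*w - 27) + w^2 + 9*w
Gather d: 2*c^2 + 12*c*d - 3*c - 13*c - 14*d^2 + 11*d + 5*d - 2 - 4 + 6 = 2*c^2 - 16*c - 14*d^2 + d*(12*c + 16)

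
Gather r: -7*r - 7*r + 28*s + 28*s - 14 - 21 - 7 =-14*r + 56*s - 42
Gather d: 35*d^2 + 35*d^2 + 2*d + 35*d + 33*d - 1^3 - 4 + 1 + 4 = 70*d^2 + 70*d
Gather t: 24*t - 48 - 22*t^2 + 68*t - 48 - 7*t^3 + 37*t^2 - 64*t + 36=-7*t^3 + 15*t^2 + 28*t - 60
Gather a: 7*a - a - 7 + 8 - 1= 6*a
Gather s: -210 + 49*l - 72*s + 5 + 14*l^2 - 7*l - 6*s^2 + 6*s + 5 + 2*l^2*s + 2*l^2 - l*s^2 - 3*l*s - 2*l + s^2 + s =16*l^2 + 40*l + s^2*(-l - 5) + s*(2*l^2 - 3*l - 65) - 200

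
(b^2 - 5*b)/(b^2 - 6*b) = (b - 5)/(b - 6)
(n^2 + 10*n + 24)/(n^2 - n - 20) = (n + 6)/(n - 5)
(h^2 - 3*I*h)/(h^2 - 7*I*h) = (h - 3*I)/(h - 7*I)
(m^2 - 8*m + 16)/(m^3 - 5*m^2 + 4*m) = (m - 4)/(m*(m - 1))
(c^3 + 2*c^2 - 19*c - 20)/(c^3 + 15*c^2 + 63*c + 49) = (c^2 + c - 20)/(c^2 + 14*c + 49)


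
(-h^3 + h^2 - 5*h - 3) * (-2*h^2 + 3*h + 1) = 2*h^5 - 5*h^4 + 12*h^3 - 8*h^2 - 14*h - 3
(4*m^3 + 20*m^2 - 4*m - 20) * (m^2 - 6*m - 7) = 4*m^5 - 4*m^4 - 152*m^3 - 136*m^2 + 148*m + 140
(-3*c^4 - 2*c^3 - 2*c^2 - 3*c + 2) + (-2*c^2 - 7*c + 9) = -3*c^4 - 2*c^3 - 4*c^2 - 10*c + 11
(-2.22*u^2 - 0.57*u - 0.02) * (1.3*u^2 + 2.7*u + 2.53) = -2.886*u^4 - 6.735*u^3 - 7.1816*u^2 - 1.4961*u - 0.0506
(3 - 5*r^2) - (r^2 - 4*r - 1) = -6*r^2 + 4*r + 4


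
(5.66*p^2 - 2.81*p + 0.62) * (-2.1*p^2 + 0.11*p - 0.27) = -11.886*p^4 + 6.5236*p^3 - 3.1393*p^2 + 0.8269*p - 0.1674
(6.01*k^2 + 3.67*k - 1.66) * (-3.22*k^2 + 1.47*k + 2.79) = -19.3522*k^4 - 2.9827*k^3 + 27.508*k^2 + 7.7991*k - 4.6314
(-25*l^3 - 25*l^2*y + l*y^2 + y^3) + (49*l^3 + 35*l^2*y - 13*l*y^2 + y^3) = 24*l^3 + 10*l^2*y - 12*l*y^2 + 2*y^3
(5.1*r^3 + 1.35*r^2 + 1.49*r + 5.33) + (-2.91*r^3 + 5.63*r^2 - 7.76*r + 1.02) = 2.19*r^3 + 6.98*r^2 - 6.27*r + 6.35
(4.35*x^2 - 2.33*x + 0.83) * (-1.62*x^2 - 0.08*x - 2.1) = -7.047*x^4 + 3.4266*x^3 - 10.2932*x^2 + 4.8266*x - 1.743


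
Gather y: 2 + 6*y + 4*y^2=4*y^2 + 6*y + 2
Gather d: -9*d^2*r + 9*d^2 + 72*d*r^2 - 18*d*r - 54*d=d^2*(9 - 9*r) + d*(72*r^2 - 18*r - 54)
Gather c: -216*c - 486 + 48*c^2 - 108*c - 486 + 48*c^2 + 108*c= 96*c^2 - 216*c - 972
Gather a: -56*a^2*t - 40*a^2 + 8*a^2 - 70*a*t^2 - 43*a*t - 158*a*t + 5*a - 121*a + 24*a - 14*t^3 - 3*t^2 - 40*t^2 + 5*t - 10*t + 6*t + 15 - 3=a^2*(-56*t - 32) + a*(-70*t^2 - 201*t - 92) - 14*t^3 - 43*t^2 + t + 12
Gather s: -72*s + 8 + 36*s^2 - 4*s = 36*s^2 - 76*s + 8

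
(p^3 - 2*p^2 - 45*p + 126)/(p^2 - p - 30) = (p^2 + 4*p - 21)/(p + 5)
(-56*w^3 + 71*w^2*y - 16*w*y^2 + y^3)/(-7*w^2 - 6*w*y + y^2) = (8*w^2 - 9*w*y + y^2)/(w + y)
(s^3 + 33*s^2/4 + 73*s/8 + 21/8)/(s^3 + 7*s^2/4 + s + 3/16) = 2*(s + 7)/(2*s + 1)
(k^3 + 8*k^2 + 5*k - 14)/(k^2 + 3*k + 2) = (k^2 + 6*k - 7)/(k + 1)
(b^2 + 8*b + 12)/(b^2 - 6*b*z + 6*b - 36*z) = (-b - 2)/(-b + 6*z)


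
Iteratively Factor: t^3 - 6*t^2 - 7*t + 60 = (t - 4)*(t^2 - 2*t - 15) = (t - 5)*(t - 4)*(t + 3)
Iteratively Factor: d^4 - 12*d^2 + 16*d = (d)*(d^3 - 12*d + 16) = d*(d - 2)*(d^2 + 2*d - 8) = d*(d - 2)*(d + 4)*(d - 2)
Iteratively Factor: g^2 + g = (g)*(g + 1)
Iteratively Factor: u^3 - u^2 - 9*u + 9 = (u + 3)*(u^2 - 4*u + 3) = (u - 1)*(u + 3)*(u - 3)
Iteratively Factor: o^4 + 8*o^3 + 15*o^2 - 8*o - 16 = (o + 4)*(o^3 + 4*o^2 - o - 4) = (o + 1)*(o + 4)*(o^2 + 3*o - 4) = (o + 1)*(o + 4)^2*(o - 1)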